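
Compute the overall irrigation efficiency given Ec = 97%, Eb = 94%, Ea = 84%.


Ec = 0.97, Eb = 0.94, Ea = 0.84
E = 0.97 * 0.94 * 0.84 * 100 = 76.5912%

76.5912 %


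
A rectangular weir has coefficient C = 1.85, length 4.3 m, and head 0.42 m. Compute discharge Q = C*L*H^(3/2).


Q = C * L * H^(3/2) = 1.85 * 4.3 * 0.42^1.5 = 1.85 * 4.3 * 0.272191

2.1653 m^3/s


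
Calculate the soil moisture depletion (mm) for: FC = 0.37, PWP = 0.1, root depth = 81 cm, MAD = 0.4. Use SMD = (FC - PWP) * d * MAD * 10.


SMD = (FC - PWP) * d * MAD * 10
SMD = (0.37 - 0.1) * 81 * 0.4 * 10
SMD = 0.2700 * 81 * 0.4 * 10

87.4800 mm


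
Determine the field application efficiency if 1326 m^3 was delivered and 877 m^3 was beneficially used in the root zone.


Ea = V_root / V_field * 100 = 877 / 1326 * 100 = 66.1388%

66.1388 %


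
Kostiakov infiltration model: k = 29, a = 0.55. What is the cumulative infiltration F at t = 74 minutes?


F = k * t^a = 29 * 74^0.55
F = 29 * 10.667863

309.3680 mm


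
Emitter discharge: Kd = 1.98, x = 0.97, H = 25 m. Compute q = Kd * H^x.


q = Kd * H^x = 1.98 * 25^0.97 = 1.98 * 22.698743

44.9435 L/h


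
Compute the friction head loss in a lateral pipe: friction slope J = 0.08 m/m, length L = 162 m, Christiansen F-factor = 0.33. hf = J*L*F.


hf = J * L * F = 0.08 * 162 * 0.33 = 4.2768 m

4.2768 m


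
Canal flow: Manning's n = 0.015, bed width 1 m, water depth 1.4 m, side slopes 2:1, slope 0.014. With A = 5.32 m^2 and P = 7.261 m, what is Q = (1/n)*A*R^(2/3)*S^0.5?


R = A/P = 5.32/7.261 = 0.732681
Q = (1/0.015) * 5.32 * 0.732681^(2/3) * 0.014^0.5

34.1058 m^3/s


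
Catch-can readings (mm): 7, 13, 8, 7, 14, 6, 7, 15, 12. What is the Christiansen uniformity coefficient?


mean = 9.888889 mm
MAD = 3.209877 mm
CU = (1 - 3.209877/9.888889)*100

67.5406 %


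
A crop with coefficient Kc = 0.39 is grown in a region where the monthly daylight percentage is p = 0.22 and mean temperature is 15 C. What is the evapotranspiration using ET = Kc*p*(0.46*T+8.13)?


ET = Kc * p * (0.46*T + 8.13)
ET = 0.39 * 0.22 * (0.46*15 + 8.13)
ET = 0.39 * 0.22 * 15.0300

1.2896 mm/day


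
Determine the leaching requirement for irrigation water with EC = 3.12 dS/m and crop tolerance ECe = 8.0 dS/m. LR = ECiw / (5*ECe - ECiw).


LR = ECiw / (5*ECe - ECiw)
LR = 3.12 / (5*8.0 - 3.12)
LR = 3.12 / 36.8800

0.0846


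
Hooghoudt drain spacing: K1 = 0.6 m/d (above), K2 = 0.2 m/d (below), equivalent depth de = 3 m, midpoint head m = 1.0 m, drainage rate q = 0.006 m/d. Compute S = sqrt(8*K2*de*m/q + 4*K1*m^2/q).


S^2 = 8*K2*de*m/q + 4*K1*m^2/q
S^2 = 8*0.2*3*1.0/0.006 + 4*0.6*1.0^2/0.006
S = sqrt(1200.0000)

34.6410 m


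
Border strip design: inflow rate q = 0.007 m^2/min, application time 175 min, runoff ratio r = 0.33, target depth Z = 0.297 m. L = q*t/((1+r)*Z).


L = q*t/((1+r)*Z)
L = 0.007*175/((1+0.33)*0.297)
L = 1.225/0.39501

3.1012 m


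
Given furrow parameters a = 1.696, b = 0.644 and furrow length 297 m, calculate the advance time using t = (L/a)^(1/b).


t = (L/a)^(1/b)
t = (297/1.696)^(1/0.644)
t = 175.117925^(1/0.644)

3043.9156 min


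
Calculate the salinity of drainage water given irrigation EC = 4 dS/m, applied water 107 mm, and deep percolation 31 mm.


EC_dw = EC_iw * D_iw / D_dw
EC_dw = 4 * 107 / 31
EC_dw = 428 / 31

13.8065 dS/m


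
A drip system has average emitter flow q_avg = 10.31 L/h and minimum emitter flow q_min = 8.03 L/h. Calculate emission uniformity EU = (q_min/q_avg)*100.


EU = (q_min/q_avg)*100 = (8.03/10.31)*100 = 77.8855%

77.8855 %


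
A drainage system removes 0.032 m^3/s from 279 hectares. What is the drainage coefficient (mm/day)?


DC = Q * 86400 / (A * 10000) * 1000
DC = 0.032 * 86400 / (279 * 10000) * 1000
DC = 2764800.0000 / 2790000

0.9910 mm/day


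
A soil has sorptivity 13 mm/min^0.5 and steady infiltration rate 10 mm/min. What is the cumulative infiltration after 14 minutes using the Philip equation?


F = S*sqrt(t) + A*t
F = 13*sqrt(14) + 10*14
F = 13*3.741657 + 140

188.6415 mm


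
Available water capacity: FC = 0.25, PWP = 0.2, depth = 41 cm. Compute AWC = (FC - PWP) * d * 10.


AWC = (FC - PWP) * d * 10
AWC = (0.25 - 0.2) * 41 * 10
AWC = 0.0500 * 41 * 10

20.5000 mm


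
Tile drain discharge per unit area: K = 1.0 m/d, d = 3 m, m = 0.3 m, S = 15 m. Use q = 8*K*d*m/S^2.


q = 8*K*d*m/S^2
q = 8*1.0*3*0.3/15^2
q = 7.2000 / 225

0.0320 m/d


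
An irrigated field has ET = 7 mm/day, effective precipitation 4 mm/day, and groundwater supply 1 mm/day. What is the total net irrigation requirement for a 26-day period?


Daily deficit = ET - Pe - GW = 7 - 4 - 1 = 2 mm/day
NIR = 2 * 26 = 52 mm

52.0000 mm


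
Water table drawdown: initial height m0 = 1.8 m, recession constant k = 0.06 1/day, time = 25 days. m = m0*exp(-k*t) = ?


m = m0 * exp(-k*t)
m = 1.8 * exp(-0.06 * 25)
m = 1.8 * exp(-1.5000)

0.4016 m


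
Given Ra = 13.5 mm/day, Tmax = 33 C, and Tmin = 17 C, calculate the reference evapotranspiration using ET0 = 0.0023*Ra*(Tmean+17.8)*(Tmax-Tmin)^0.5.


Tmean = (Tmax + Tmin)/2 = (33 + 17)/2 = 25.0
ET0 = 0.0023 * 13.5 * (25.0 + 17.8) * sqrt(33 - 17)
ET0 = 0.0023 * 13.5 * 42.8 * 4.000000

5.3158 mm/day


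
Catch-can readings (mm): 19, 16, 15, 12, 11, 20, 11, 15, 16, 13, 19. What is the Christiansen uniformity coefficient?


mean = 15.181818 mm
MAD = 2.561983 mm
CU = (1 - 2.561983/15.181818)*100

83.1247 %


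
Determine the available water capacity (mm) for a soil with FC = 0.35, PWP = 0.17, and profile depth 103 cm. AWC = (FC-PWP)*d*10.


AWC = (FC - PWP) * d * 10
AWC = (0.35 - 0.17) * 103 * 10
AWC = 0.1800 * 103 * 10

185.4000 mm


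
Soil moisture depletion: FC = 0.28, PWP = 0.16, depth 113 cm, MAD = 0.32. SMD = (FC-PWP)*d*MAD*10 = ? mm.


SMD = (FC - PWP) * d * MAD * 10
SMD = (0.28 - 0.16) * 113 * 0.32 * 10
SMD = 0.1200 * 113 * 0.32 * 10

43.3920 mm


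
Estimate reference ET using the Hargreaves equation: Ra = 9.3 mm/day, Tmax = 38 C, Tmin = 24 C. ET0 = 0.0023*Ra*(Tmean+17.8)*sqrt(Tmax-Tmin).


Tmean = (Tmax + Tmin)/2 = (38 + 24)/2 = 31.0
ET0 = 0.0023 * 9.3 * (31.0 + 17.8) * sqrt(38 - 24)
ET0 = 0.0023 * 9.3 * 48.8 * 3.741657

3.9057 mm/day


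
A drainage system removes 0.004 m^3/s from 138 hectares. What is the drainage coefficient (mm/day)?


DC = Q * 86400 / (A * 10000) * 1000
DC = 0.004 * 86400 / (138 * 10000) * 1000
DC = 345600.0000 / 1380000

0.2504 mm/day


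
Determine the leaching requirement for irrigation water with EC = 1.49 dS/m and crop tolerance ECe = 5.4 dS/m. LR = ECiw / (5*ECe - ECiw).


LR = ECiw / (5*ECe - ECiw)
LR = 1.49 / (5*5.4 - 1.49)
LR = 1.49 / 25.5100

0.0584


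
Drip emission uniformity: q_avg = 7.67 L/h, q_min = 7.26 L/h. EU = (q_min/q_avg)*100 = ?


EU = (q_min/q_avg)*100 = (7.26/7.67)*100 = 94.6545%

94.6545 %


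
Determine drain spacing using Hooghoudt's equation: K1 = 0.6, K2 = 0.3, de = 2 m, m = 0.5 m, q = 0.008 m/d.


S^2 = 8*K2*de*m/q + 4*K1*m^2/q
S^2 = 8*0.3*2*0.5/0.008 + 4*0.6*0.5^2/0.008
S = sqrt(375.0000)

19.3649 m


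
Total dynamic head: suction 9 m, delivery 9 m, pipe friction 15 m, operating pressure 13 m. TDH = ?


TDH = Hs + Hd + hf + Hp = 9 + 9 + 15 + 13 = 46

46 m


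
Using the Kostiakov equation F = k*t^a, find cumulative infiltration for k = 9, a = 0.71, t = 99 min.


F = k * t^a = 9 * 99^0.71
F = 9 * 26.115659

235.0409 mm


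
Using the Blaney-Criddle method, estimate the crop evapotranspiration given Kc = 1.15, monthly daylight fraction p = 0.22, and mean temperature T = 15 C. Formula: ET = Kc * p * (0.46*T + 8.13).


ET = Kc * p * (0.46*T + 8.13)
ET = 1.15 * 0.22 * (0.46*15 + 8.13)
ET = 1.15 * 0.22 * 15.0300

3.8026 mm/day


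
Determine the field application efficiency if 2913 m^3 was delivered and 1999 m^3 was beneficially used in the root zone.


Ea = V_root / V_field * 100 = 1999 / 2913 * 100 = 68.6234%

68.6234 %


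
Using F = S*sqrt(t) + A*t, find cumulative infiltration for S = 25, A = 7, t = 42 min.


F = S*sqrt(t) + A*t
F = 25*sqrt(42) + 7*42
F = 25*6.480741 + 294

456.0185 mm


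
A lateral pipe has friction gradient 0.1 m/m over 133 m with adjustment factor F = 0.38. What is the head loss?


hf = J * L * F = 0.1 * 133 * 0.38 = 5.0540 m

5.0540 m


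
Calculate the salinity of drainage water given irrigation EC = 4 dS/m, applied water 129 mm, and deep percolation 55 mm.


EC_dw = EC_iw * D_iw / D_dw
EC_dw = 4 * 129 / 55
EC_dw = 516 / 55

9.3818 dS/m


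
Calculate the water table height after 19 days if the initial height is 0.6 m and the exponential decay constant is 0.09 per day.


m = m0 * exp(-k*t)
m = 0.6 * exp(-0.09 * 19)
m = 0.6 * exp(-1.7100)

0.1085 m


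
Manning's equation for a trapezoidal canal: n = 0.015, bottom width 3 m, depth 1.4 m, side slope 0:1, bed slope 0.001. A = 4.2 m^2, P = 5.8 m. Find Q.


R = A/P = 4.2/5.8 = 0.724138
Q = (1/0.015) * 4.2 * 0.724138^(2/3) * 0.001^0.5

7.1401 m^3/s


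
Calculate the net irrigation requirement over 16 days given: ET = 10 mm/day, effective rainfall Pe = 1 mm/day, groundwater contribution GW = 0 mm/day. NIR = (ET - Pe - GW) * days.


Daily deficit = ET - Pe - GW = 10 - 1 - 0 = 9 mm/day
NIR = 9 * 16 = 144 mm

144.0000 mm


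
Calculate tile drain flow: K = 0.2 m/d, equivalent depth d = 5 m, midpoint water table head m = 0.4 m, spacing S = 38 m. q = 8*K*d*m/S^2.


q = 8*K*d*m/S^2
q = 8*0.2*5*0.4/38^2
q = 3.2000 / 1444

0.0022 m/d


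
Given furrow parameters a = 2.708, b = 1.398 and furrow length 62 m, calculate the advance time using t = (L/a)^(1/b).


t = (L/a)^(1/b)
t = (62/2.708)^(1/1.398)
t = 22.895126^(1/1.398)

9.3893 min


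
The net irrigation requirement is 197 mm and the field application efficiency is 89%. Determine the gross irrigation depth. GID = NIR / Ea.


Ea = 89% = 0.89
GID = NIR / Ea = 197 / 0.89 = 221.3483 mm

221.3483 mm


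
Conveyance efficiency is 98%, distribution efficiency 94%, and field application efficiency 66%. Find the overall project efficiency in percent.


Ec = 0.98, Eb = 0.94, Ea = 0.66
E = 0.98 * 0.94 * 0.66 * 100 = 60.7992%

60.7992 %


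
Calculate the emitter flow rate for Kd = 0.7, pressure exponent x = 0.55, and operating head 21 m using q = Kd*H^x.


q = Kd * H^x = 0.7 * 21^0.55 = 0.7 * 5.336059

3.7352 L/h


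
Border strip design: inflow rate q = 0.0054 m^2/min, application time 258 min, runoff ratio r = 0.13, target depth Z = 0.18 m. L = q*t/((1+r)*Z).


L = q*t/((1+r)*Z)
L = 0.0054*258/((1+0.13)*0.18)
L = 1.3932/0.2034

6.8496 m


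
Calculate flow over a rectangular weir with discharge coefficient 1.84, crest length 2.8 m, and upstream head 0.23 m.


Q = C * L * H^(3/2) = 1.84 * 2.8 * 0.23^1.5 = 1.84 * 2.8 * 0.110304

0.5683 m^3/s


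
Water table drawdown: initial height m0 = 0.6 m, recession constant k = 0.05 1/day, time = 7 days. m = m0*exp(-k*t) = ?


m = m0 * exp(-k*t)
m = 0.6 * exp(-0.05 * 7)
m = 0.6 * exp(-0.3500)

0.4228 m


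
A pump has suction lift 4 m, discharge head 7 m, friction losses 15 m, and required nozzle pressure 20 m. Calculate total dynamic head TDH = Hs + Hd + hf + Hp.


TDH = Hs + Hd + hf + Hp = 4 + 7 + 15 + 20 = 46

46 m


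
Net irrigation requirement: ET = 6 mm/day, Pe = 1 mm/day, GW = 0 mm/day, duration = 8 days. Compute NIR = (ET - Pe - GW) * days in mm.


Daily deficit = ET - Pe - GW = 6 - 1 - 0 = 5 mm/day
NIR = 5 * 8 = 40 mm

40.0000 mm


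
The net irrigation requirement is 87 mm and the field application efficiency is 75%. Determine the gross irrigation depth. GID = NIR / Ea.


Ea = 75% = 0.75
GID = NIR / Ea = 87 / 0.75 = 116.0000 mm

116.0000 mm


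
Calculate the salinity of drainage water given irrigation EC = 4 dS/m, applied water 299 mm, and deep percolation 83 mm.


EC_dw = EC_iw * D_iw / D_dw
EC_dw = 4 * 299 / 83
EC_dw = 1196 / 83

14.4096 dS/m


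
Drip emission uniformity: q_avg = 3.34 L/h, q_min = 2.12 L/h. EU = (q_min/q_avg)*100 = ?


EU = (q_min/q_avg)*100 = (2.12/3.34)*100 = 63.4731%

63.4731 %


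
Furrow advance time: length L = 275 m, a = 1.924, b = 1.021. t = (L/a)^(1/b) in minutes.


t = (L/a)^(1/b)
t = (275/1.924)^(1/1.021)
t = 142.931393^(1/1.021)

129.0627 min


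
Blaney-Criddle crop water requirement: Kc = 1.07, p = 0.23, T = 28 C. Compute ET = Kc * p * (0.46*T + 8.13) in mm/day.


ET = Kc * p * (0.46*T + 8.13)
ET = 1.07 * 0.23 * (0.46*28 + 8.13)
ET = 1.07 * 0.23 * 21.0100

5.1706 mm/day


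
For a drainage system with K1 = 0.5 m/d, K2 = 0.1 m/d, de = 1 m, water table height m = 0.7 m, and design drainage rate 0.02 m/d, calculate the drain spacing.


S^2 = 8*K2*de*m/q + 4*K1*m^2/q
S^2 = 8*0.1*1*0.7/0.02 + 4*0.5*0.7^2/0.02
S = sqrt(77.0000)

8.7750 m


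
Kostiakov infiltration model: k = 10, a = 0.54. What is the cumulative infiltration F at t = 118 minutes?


F = k * t^a = 10 * 118^0.54
F = 10 * 13.146686

131.4669 mm


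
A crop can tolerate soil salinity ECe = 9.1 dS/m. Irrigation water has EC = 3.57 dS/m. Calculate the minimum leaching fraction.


LR = ECiw / (5*ECe - ECiw)
LR = 3.57 / (5*9.1 - 3.57)
LR = 3.57 / 41.9300

0.0851


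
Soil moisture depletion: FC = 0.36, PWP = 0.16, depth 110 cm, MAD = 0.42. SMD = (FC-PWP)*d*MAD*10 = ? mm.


SMD = (FC - PWP) * d * MAD * 10
SMD = (0.36 - 0.16) * 110 * 0.42 * 10
SMD = 0.2000 * 110 * 0.42 * 10

92.4000 mm


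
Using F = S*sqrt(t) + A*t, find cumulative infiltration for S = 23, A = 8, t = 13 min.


F = S*sqrt(t) + A*t
F = 23*sqrt(13) + 8*13
F = 23*3.605551 + 104

186.9277 mm


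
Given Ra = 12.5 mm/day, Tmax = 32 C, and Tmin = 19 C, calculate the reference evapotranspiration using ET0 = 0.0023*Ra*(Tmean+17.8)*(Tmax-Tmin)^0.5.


Tmean = (Tmax + Tmin)/2 = (32 + 19)/2 = 25.5
ET0 = 0.0023 * 12.5 * (25.5 + 17.8) * sqrt(32 - 19)
ET0 = 0.0023 * 12.5 * 43.3 * 3.605551

4.4885 mm/day


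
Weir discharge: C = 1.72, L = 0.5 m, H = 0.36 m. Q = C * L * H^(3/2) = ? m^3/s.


Q = C * L * H^(3/2) = 1.72 * 0.5 * 0.36^1.5 = 1.72 * 0.5 * 0.216000

0.1858 m^3/s


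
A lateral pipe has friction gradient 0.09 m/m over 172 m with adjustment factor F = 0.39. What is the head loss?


hf = J * L * F = 0.09 * 172 * 0.39 = 6.0372 m

6.0372 m


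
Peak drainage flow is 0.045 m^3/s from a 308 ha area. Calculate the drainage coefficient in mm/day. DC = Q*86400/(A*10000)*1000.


DC = Q * 86400 / (A * 10000) * 1000
DC = 0.045 * 86400 / (308 * 10000) * 1000
DC = 3888000.0000 / 3080000

1.2623 mm/day


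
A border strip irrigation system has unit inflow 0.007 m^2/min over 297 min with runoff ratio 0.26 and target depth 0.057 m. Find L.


L = q*t/((1+r)*Z)
L = 0.007*297/((1+0.26)*0.057)
L = 2.079/0.07182

28.9474 m


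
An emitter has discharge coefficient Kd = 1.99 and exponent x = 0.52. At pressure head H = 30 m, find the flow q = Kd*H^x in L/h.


q = Kd * H^x = 1.99 * 30^0.52 = 1.99 * 5.862773

11.6669 L/h


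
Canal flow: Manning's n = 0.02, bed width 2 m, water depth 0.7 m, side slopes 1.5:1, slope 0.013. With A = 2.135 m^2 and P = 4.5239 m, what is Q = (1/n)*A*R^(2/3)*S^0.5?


R = A/P = 2.135/4.5239 = 0.471938
Q = (1/0.02) * 2.135 * 0.471938^(2/3) * 0.013^0.5

7.3778 m^3/s


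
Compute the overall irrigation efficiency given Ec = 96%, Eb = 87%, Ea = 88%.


Ec = 0.96, Eb = 0.87, Ea = 0.88
E = 0.96 * 0.87 * 0.88 * 100 = 73.4976%

73.4976 %


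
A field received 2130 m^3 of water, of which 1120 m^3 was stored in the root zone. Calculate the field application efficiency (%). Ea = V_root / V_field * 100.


Ea = V_root / V_field * 100 = 1120 / 2130 * 100 = 52.5822%

52.5822 %


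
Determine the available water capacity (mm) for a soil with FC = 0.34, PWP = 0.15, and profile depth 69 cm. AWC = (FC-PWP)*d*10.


AWC = (FC - PWP) * d * 10
AWC = (0.34 - 0.15) * 69 * 10
AWC = 0.1900 * 69 * 10

131.1000 mm


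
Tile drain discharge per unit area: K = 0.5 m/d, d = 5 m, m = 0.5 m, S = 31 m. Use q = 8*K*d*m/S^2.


q = 8*K*d*m/S^2
q = 8*0.5*5*0.5/31^2
q = 10.0000 / 961

0.0104 m/d


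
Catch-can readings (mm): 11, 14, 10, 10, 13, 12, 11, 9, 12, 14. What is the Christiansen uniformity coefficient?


mean = 11.600000 mm
MAD = 1.400000 mm
CU = (1 - 1.400000/11.600000)*100

87.9310 %


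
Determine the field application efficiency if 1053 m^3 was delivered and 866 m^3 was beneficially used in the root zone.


Ea = V_root / V_field * 100 = 866 / 1053 * 100 = 82.2412%

82.2412 %


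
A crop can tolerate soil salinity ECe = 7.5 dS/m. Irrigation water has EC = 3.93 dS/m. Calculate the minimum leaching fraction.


LR = ECiw / (5*ECe - ECiw)
LR = 3.93 / (5*7.5 - 3.93)
LR = 3.93 / 33.5700

0.1171


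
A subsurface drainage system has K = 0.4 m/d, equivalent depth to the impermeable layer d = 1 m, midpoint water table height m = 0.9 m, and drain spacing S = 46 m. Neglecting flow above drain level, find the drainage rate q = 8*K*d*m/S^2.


q = 8*K*d*m/S^2
q = 8*0.4*1*0.9/46^2
q = 2.8800 / 2116

0.0014 m/d


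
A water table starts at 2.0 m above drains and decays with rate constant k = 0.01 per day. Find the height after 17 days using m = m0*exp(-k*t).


m = m0 * exp(-k*t)
m = 2.0 * exp(-0.01 * 17)
m = 2.0 * exp(-0.1700)

1.6873 m


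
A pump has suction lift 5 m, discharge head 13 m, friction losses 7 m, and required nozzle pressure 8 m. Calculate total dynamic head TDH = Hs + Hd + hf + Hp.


TDH = Hs + Hd + hf + Hp = 5 + 13 + 7 + 8 = 33

33 m


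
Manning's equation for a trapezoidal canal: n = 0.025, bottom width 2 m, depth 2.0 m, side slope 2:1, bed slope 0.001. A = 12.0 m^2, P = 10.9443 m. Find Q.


R = A/P = 12.0/10.9443 = 1.096461
Q = (1/0.025) * 12.0 * 1.096461^(2/3) * 0.001^0.5

16.1400 m^3/s


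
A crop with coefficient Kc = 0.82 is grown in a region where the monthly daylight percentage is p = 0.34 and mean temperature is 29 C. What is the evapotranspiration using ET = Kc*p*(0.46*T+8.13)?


ET = Kc * p * (0.46*T + 8.13)
ET = 0.82 * 0.34 * (0.46*29 + 8.13)
ET = 0.82 * 0.34 * 21.4700

5.9858 mm/day


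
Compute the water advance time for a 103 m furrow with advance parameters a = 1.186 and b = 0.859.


t = (L/a)^(1/b)
t = (103/1.186)^(1/0.859)
t = 86.846543^(1/0.859)

180.7123 min


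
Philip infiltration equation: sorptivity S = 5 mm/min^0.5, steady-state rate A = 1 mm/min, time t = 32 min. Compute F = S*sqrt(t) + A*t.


F = S*sqrt(t) + A*t
F = 5*sqrt(32) + 1*32
F = 5*5.656854 + 32

60.2843 mm


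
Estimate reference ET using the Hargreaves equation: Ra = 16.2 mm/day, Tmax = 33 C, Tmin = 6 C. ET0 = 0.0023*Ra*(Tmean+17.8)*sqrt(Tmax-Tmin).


Tmean = (Tmax + Tmin)/2 = (33 + 6)/2 = 19.5
ET0 = 0.0023 * 16.2 * (19.5 + 17.8) * sqrt(33 - 6)
ET0 = 0.0023 * 16.2 * 37.3 * 5.196152

7.2216 mm/day


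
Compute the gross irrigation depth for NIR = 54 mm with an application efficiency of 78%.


Ea = 78% = 0.78
GID = NIR / Ea = 54 / 0.78 = 69.2308 mm

69.2308 mm


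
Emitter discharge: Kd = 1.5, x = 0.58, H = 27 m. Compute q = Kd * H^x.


q = Kd * H^x = 1.5 * 27^0.58 = 1.5 * 6.763804

10.1457 L/h


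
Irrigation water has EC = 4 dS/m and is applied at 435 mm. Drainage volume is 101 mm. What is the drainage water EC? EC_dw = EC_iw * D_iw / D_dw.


EC_dw = EC_iw * D_iw / D_dw
EC_dw = 4 * 435 / 101
EC_dw = 1740 / 101

17.2277 dS/m


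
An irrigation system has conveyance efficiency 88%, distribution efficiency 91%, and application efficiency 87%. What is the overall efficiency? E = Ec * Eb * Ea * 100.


Ec = 0.88, Eb = 0.91, Ea = 0.87
E = 0.88 * 0.91 * 0.87 * 100 = 69.6696%

69.6696 %


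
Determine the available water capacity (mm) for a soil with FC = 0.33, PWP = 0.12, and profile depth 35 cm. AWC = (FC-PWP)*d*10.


AWC = (FC - PWP) * d * 10
AWC = (0.33 - 0.12) * 35 * 10
AWC = 0.2100 * 35 * 10

73.5000 mm


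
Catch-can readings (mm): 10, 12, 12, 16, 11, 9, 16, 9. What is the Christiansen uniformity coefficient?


mean = 11.875000 mm
MAD = 2.125000 mm
CU = (1 - 2.125000/11.875000)*100

82.1053 %


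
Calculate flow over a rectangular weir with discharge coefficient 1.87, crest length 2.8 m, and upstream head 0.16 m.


Q = C * L * H^(3/2) = 1.87 * 2.8 * 0.16^1.5 = 1.87 * 2.8 * 0.064000

0.3351 m^3/s


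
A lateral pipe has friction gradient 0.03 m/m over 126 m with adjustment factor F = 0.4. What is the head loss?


hf = J * L * F = 0.03 * 126 * 0.4 = 1.5120 m

1.5120 m


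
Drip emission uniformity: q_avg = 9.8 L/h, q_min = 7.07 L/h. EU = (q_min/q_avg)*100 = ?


EU = (q_min/q_avg)*100 = (7.07/9.8)*100 = 72.1429%

72.1429 %


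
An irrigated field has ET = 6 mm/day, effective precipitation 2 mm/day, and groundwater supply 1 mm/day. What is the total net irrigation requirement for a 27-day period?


Daily deficit = ET - Pe - GW = 6 - 2 - 1 = 3 mm/day
NIR = 3 * 27 = 81 mm

81.0000 mm


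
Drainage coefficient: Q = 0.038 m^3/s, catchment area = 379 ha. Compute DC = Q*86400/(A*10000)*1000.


DC = Q * 86400 / (A * 10000) * 1000
DC = 0.038 * 86400 / (379 * 10000) * 1000
DC = 3283200.0000 / 3790000

0.8663 mm/day


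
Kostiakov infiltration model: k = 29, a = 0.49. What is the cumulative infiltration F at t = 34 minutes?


F = k * t^a = 29 * 34^0.49
F = 29 * 5.628915

163.2385 mm


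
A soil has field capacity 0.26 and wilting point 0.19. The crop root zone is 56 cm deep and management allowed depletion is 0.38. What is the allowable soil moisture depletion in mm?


SMD = (FC - PWP) * d * MAD * 10
SMD = (0.26 - 0.19) * 56 * 0.38 * 10
SMD = 0.0700 * 56 * 0.38 * 10

14.8960 mm


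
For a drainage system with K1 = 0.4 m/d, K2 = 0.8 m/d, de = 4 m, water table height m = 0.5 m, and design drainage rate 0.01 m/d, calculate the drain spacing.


S^2 = 8*K2*de*m/q + 4*K1*m^2/q
S^2 = 8*0.8*4*0.5/0.01 + 4*0.4*0.5^2/0.01
S = sqrt(1320.0000)

36.3318 m


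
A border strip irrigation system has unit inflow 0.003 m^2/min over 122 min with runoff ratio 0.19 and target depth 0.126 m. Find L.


L = q*t/((1+r)*Z)
L = 0.003*122/((1+0.19)*0.126)
L = 0.366/0.14994

2.4410 m


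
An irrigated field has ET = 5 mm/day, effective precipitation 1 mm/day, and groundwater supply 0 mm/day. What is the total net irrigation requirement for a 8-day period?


Daily deficit = ET - Pe - GW = 5 - 1 - 0 = 4 mm/day
NIR = 4 * 8 = 32 mm

32.0000 mm


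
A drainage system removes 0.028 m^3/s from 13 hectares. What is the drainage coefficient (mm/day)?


DC = Q * 86400 / (A * 10000) * 1000
DC = 0.028 * 86400 / (13 * 10000) * 1000
DC = 2419200.0000 / 130000

18.6092 mm/day


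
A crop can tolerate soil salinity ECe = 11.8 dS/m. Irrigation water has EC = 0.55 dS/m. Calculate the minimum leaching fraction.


LR = ECiw / (5*ECe - ECiw)
LR = 0.55 / (5*11.8 - 0.55)
LR = 0.55 / 58.4500

0.0094


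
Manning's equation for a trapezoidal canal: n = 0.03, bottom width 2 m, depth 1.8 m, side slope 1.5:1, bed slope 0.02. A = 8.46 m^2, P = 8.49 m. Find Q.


R = A/P = 8.46/8.49 = 0.996466
Q = (1/0.03) * 8.46 * 0.996466^(2/3) * 0.02^0.5

39.7868 m^3/s


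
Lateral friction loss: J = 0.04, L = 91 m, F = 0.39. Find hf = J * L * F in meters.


hf = J * L * F = 0.04 * 91 * 0.39 = 1.4196 m

1.4196 m


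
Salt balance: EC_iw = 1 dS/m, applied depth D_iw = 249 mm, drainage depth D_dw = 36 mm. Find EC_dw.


EC_dw = EC_iw * D_iw / D_dw
EC_dw = 1 * 249 / 36
EC_dw = 249 / 36

6.9167 dS/m


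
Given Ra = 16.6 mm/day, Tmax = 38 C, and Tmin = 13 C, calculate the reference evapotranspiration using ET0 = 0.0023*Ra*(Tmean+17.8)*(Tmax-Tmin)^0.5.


Tmean = (Tmax + Tmin)/2 = (38 + 13)/2 = 25.5
ET0 = 0.0023 * 16.6 * (25.5 + 17.8) * sqrt(38 - 13)
ET0 = 0.0023 * 16.6 * 43.3 * 5.000000

8.2660 mm/day


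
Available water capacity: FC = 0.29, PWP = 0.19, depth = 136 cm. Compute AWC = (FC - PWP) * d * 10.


AWC = (FC - PWP) * d * 10
AWC = (0.29 - 0.19) * 136 * 10
AWC = 0.1000 * 136 * 10

136.0000 mm


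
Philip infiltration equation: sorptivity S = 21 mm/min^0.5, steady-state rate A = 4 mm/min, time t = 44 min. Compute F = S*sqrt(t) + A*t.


F = S*sqrt(t) + A*t
F = 21*sqrt(44) + 4*44
F = 21*6.633250 + 176

315.2982 mm


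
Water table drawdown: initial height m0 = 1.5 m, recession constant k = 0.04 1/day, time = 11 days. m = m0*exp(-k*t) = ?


m = m0 * exp(-k*t)
m = 1.5 * exp(-0.04 * 11)
m = 1.5 * exp(-0.4400)

0.9661 m


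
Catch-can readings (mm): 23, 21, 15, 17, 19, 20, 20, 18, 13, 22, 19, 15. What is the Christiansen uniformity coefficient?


mean = 18.500000 mm
MAD = 2.416667 mm
CU = (1 - 2.416667/18.500000)*100

86.9369 %


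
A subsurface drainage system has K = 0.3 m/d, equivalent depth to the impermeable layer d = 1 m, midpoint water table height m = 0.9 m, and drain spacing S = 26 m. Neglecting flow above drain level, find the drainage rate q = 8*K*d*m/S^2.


q = 8*K*d*m/S^2
q = 8*0.3*1*0.9/26^2
q = 2.1600 / 676

0.0032 m/d


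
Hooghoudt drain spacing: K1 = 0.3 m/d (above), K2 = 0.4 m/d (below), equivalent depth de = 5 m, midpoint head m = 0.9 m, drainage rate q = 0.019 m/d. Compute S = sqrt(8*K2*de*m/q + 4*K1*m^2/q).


S^2 = 8*K2*de*m/q + 4*K1*m^2/q
S^2 = 8*0.4*5*0.9/0.019 + 4*0.3*0.9^2/0.019
S = sqrt(809.0526)

28.4438 m


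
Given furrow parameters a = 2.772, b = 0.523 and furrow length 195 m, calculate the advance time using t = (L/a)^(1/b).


t = (L/a)^(1/b)
t = (195/2.772)^(1/0.523)
t = 70.346320^(1/0.523)

3404.1626 min


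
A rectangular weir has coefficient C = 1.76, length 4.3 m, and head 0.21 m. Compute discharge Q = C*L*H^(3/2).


Q = C * L * H^(3/2) = 1.76 * 4.3 * 0.21^1.5 = 1.76 * 4.3 * 0.096234

0.7283 m^3/s


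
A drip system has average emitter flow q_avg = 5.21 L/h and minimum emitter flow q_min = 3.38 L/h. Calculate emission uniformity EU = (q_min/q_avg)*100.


EU = (q_min/q_avg)*100 = (3.38/5.21)*100 = 64.8752%

64.8752 %


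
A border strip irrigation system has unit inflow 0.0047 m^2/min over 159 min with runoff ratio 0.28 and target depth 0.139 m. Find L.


L = q*t/((1+r)*Z)
L = 0.0047*159/((1+0.28)*0.139)
L = 0.7473/0.17792

4.2002 m


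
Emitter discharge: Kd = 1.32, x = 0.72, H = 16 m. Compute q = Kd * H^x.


q = Kd * H^x = 1.32 * 16^0.72 = 1.32 * 7.361501

9.7172 L/h


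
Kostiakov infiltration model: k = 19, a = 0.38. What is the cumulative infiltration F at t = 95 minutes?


F = k * t^a = 19 * 95^0.38
F = 19 * 5.643324

107.2232 mm


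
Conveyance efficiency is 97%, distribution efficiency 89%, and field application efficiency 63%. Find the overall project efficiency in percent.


Ec = 0.97, Eb = 0.89, Ea = 0.63
E = 0.97 * 0.89 * 0.63 * 100 = 54.3879%

54.3879 %


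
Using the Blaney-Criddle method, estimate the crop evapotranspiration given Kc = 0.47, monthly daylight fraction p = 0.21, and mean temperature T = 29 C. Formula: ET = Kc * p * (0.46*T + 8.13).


ET = Kc * p * (0.46*T + 8.13)
ET = 0.47 * 0.21 * (0.46*29 + 8.13)
ET = 0.47 * 0.21 * 21.4700

2.1191 mm/day


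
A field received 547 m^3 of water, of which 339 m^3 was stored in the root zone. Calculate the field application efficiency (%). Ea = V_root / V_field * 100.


Ea = V_root / V_field * 100 = 339 / 547 * 100 = 61.9744%

61.9744 %


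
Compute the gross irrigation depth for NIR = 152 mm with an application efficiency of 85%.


Ea = 85% = 0.85
GID = NIR / Ea = 152 / 0.85 = 178.8235 mm

178.8235 mm


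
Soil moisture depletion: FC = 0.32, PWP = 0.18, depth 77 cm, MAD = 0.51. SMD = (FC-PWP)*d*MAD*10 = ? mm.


SMD = (FC - PWP) * d * MAD * 10
SMD = (0.32 - 0.18) * 77 * 0.51 * 10
SMD = 0.1400 * 77 * 0.51 * 10

54.9780 mm


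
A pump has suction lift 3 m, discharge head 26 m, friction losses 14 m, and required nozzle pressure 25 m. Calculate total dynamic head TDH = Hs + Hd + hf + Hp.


TDH = Hs + Hd + hf + Hp = 3 + 26 + 14 + 25 = 68

68 m


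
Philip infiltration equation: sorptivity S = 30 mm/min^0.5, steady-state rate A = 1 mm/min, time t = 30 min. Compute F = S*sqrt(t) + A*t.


F = S*sqrt(t) + A*t
F = 30*sqrt(30) + 1*30
F = 30*5.477226 + 30

194.3168 mm


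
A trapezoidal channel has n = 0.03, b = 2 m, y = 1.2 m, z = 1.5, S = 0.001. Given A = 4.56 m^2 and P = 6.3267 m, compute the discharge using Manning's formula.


R = A/P = 4.56/6.3267 = 0.720755
Q = (1/0.03) * 4.56 * 0.720755^(2/3) * 0.001^0.5

3.8640 m^3/s


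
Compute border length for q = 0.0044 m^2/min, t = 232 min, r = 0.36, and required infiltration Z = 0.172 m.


L = q*t/((1+r)*Z)
L = 0.0044*232/((1+0.36)*0.172)
L = 1.0208/0.23392

4.3639 m


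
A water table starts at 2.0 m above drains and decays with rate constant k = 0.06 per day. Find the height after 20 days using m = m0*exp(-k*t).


m = m0 * exp(-k*t)
m = 2.0 * exp(-0.06 * 20)
m = 2.0 * exp(-1.2000)

0.6024 m


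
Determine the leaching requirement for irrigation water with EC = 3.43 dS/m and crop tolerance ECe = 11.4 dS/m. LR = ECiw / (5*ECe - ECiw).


LR = ECiw / (5*ECe - ECiw)
LR = 3.43 / (5*11.4 - 3.43)
LR = 3.43 / 53.5700

0.0640


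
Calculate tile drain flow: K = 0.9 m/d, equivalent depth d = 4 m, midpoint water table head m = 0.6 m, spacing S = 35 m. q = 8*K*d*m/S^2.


q = 8*K*d*m/S^2
q = 8*0.9*4*0.6/35^2
q = 17.2800 / 1225

0.0141 m/d


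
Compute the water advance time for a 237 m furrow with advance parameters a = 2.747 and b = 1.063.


t = (L/a)^(1/b)
t = (237/2.747)^(1/1.063)
t = 86.275937^(1/1.063)

66.2456 min


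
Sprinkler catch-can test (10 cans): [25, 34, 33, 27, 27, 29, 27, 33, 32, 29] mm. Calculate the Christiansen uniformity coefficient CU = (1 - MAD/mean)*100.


mean = 29.600000 mm
MAD = 2.720000 mm
CU = (1 - 2.720000/29.600000)*100

90.8108 %


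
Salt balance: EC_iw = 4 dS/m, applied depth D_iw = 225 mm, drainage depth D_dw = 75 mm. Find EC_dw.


EC_dw = EC_iw * D_iw / D_dw
EC_dw = 4 * 225 / 75
EC_dw = 900 / 75

12.0000 dS/m


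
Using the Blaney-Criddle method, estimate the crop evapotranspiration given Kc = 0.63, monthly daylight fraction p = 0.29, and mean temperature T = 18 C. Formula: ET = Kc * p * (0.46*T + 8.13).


ET = Kc * p * (0.46*T + 8.13)
ET = 0.63 * 0.29 * (0.46*18 + 8.13)
ET = 0.63 * 0.29 * 16.4100

2.9981 mm/day


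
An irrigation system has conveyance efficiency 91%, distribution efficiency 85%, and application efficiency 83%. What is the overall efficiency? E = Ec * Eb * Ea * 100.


Ec = 0.91, Eb = 0.85, Ea = 0.83
E = 0.91 * 0.85 * 0.83 * 100 = 64.2005%

64.2005 %


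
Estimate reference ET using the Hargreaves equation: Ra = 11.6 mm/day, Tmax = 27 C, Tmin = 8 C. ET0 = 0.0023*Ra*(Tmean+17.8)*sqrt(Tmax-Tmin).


Tmean = (Tmax + Tmin)/2 = (27 + 8)/2 = 17.5
ET0 = 0.0023 * 11.6 * (17.5 + 17.8) * sqrt(27 - 8)
ET0 = 0.0023 * 11.6 * 35.3 * 4.358899

4.1052 mm/day


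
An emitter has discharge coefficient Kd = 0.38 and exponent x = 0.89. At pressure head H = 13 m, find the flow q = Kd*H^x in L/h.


q = Kd * H^x = 0.38 * 13^0.89 = 0.38 * 9.804142

3.7256 L/h


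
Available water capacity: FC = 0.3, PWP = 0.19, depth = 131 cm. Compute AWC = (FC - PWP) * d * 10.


AWC = (FC - PWP) * d * 10
AWC = (0.3 - 0.19) * 131 * 10
AWC = 0.1100 * 131 * 10

144.1000 mm


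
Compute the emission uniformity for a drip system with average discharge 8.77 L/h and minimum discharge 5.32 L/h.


EU = (q_min/q_avg)*100 = (5.32/8.77)*100 = 60.6613%

60.6613 %


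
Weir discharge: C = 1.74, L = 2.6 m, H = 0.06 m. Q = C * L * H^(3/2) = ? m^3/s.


Q = C * L * H^(3/2) = 1.74 * 2.6 * 0.06^1.5 = 1.74 * 2.6 * 0.014697

0.0665 m^3/s


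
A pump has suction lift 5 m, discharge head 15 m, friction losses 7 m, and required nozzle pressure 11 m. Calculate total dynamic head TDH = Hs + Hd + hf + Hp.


TDH = Hs + Hd + hf + Hp = 5 + 15 + 7 + 11 = 38

38 m


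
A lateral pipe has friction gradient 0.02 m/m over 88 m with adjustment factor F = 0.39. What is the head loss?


hf = J * L * F = 0.02 * 88 * 0.39 = 0.6864 m

0.6864 m


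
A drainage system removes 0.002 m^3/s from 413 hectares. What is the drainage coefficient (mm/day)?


DC = Q * 86400 / (A * 10000) * 1000
DC = 0.002 * 86400 / (413 * 10000) * 1000
DC = 172800.0000 / 4130000

0.0418 mm/day


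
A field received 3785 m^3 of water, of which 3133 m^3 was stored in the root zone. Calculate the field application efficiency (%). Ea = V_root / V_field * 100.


Ea = V_root / V_field * 100 = 3133 / 3785 * 100 = 82.7741%

82.7741 %


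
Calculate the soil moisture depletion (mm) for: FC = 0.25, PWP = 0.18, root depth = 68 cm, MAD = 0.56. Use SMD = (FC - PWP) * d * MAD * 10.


SMD = (FC - PWP) * d * MAD * 10
SMD = (0.25 - 0.18) * 68 * 0.56 * 10
SMD = 0.0700 * 68 * 0.56 * 10

26.6560 mm


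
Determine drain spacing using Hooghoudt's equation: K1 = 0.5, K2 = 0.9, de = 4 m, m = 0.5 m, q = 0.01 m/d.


S^2 = 8*K2*de*m/q + 4*K1*m^2/q
S^2 = 8*0.9*4*0.5/0.01 + 4*0.5*0.5^2/0.01
S = sqrt(1490.0000)

38.6005 m


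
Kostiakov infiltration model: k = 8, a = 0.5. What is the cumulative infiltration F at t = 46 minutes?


F = k * t^a = 8 * 46^0.5
F = 8 * 6.782330

54.2586 mm


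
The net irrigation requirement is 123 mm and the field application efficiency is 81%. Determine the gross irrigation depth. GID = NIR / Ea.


Ea = 81% = 0.81
GID = NIR / Ea = 123 / 0.81 = 151.8519 mm

151.8519 mm


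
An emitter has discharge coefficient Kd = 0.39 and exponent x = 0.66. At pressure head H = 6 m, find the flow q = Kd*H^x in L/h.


q = Kd * H^x = 0.39 * 6^0.66 = 0.39 * 3.262720

1.2725 L/h


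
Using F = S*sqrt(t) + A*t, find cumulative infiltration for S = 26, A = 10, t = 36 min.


F = S*sqrt(t) + A*t
F = 26*sqrt(36) + 10*36
F = 26*6.000000 + 360

516.0000 mm


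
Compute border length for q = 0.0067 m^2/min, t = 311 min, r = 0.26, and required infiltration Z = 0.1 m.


L = q*t/((1+r)*Z)
L = 0.0067*311/((1+0.26)*0.1)
L = 2.0837/0.126

16.5373 m


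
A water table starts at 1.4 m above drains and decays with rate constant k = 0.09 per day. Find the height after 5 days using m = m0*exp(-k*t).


m = m0 * exp(-k*t)
m = 1.4 * exp(-0.09 * 5)
m = 1.4 * exp(-0.4500)

0.8927 m


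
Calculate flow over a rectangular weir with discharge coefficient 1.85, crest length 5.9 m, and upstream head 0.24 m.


Q = C * L * H^(3/2) = 1.85 * 5.9 * 0.24^1.5 = 1.85 * 5.9 * 0.117576

1.2833 m^3/s


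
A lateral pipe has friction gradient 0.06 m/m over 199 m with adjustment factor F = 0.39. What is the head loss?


hf = J * L * F = 0.06 * 199 * 0.39 = 4.6566 m

4.6566 m


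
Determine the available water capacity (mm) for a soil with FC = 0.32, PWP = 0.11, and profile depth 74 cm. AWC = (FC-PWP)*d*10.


AWC = (FC - PWP) * d * 10
AWC = (0.32 - 0.11) * 74 * 10
AWC = 0.2100 * 74 * 10

155.4000 mm


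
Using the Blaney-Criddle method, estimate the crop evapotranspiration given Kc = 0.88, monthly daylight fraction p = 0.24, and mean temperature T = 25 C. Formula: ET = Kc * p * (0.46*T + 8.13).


ET = Kc * p * (0.46*T + 8.13)
ET = 0.88 * 0.24 * (0.46*25 + 8.13)
ET = 0.88 * 0.24 * 19.6300

4.1459 mm/day


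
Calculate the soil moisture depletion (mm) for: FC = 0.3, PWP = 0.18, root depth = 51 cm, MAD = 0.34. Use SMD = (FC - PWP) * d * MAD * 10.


SMD = (FC - PWP) * d * MAD * 10
SMD = (0.3 - 0.18) * 51 * 0.34 * 10
SMD = 0.1200 * 51 * 0.34 * 10

20.8080 mm


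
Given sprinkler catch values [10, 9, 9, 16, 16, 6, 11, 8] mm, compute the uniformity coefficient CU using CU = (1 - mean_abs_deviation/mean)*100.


mean = 10.625000 mm
MAD = 2.781250 mm
CU = (1 - 2.781250/10.625000)*100

73.8235 %


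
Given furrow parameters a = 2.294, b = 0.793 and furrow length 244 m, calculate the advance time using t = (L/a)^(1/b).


t = (L/a)^(1/b)
t = (244/2.294)^(1/0.793)
t = 106.364429^(1/0.793)

359.6328 min


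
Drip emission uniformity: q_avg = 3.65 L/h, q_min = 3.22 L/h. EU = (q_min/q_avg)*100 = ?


EU = (q_min/q_avg)*100 = (3.22/3.65)*100 = 88.2192%

88.2192 %


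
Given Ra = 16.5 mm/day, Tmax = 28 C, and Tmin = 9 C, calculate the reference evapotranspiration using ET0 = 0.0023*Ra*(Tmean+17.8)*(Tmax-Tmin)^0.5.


Tmean = (Tmax + Tmin)/2 = (28 + 9)/2 = 18.5
ET0 = 0.0023 * 16.5 * (18.5 + 17.8) * sqrt(28 - 9)
ET0 = 0.0023 * 16.5 * 36.3 * 4.358899

6.0048 mm/day


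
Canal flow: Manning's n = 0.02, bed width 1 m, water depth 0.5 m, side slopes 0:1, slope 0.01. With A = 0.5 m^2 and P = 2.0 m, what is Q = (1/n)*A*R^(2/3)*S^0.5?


R = A/P = 0.5/2.0 = 0.250000
Q = (1/0.02) * 0.5 * 0.250000^(2/3) * 0.01^0.5

0.9921 m^3/s


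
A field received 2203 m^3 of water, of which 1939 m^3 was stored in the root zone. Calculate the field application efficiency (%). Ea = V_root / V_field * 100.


Ea = V_root / V_field * 100 = 1939 / 2203 * 100 = 88.0163%

88.0163 %


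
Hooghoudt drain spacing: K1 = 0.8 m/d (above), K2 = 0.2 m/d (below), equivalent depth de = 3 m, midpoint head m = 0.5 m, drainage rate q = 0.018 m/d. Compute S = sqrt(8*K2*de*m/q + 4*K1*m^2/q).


S^2 = 8*K2*de*m/q + 4*K1*m^2/q
S^2 = 8*0.2*3*0.5/0.018 + 4*0.8*0.5^2/0.018
S = sqrt(177.7778)

13.3333 m


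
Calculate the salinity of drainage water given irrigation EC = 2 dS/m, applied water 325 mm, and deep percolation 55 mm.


EC_dw = EC_iw * D_iw / D_dw
EC_dw = 2 * 325 / 55
EC_dw = 650 / 55

11.8182 dS/m


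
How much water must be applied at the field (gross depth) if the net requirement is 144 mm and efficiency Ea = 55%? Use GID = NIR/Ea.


Ea = 55% = 0.55
GID = NIR / Ea = 144 / 0.55 = 261.8182 mm

261.8182 mm


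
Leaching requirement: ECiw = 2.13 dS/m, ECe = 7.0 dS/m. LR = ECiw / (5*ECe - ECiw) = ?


LR = ECiw / (5*ECe - ECiw)
LR = 2.13 / (5*7.0 - 2.13)
LR = 2.13 / 32.8700

0.0648


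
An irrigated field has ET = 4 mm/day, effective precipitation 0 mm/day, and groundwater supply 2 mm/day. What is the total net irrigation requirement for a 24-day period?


Daily deficit = ET - Pe - GW = 4 - 0 - 2 = 2 mm/day
NIR = 2 * 24 = 48 mm

48.0000 mm


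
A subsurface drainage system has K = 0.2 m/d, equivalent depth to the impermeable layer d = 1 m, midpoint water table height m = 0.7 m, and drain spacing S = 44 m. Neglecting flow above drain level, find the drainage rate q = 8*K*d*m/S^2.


q = 8*K*d*m/S^2
q = 8*0.2*1*0.7/44^2
q = 1.1200 / 1936

5.7851e-04 m/d


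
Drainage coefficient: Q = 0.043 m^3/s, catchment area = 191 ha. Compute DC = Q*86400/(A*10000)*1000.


DC = Q * 86400 / (A * 10000) * 1000
DC = 0.043 * 86400 / (191 * 10000) * 1000
DC = 3715200.0000 / 1910000

1.9451 mm/day


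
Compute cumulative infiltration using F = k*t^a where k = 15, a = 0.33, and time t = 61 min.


F = k * t^a = 15 * 61^0.33
F = 15 * 3.882924

58.2439 mm


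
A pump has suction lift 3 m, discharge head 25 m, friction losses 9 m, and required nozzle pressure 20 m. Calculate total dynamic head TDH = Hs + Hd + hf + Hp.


TDH = Hs + Hd + hf + Hp = 3 + 25 + 9 + 20 = 57

57 m


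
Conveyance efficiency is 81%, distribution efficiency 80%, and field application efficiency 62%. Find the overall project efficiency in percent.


Ec = 0.81, Eb = 0.8, Ea = 0.62
E = 0.81 * 0.8 * 0.62 * 100 = 40.1760%

40.1760 %


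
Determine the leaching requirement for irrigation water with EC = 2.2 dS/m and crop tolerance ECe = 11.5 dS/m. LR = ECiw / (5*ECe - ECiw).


LR = ECiw / (5*ECe - ECiw)
LR = 2.2 / (5*11.5 - 2.2)
LR = 2.2 / 55.3000

0.0398


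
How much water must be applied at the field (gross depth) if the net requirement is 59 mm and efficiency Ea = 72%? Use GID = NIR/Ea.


Ea = 72% = 0.72
GID = NIR / Ea = 59 / 0.72 = 81.9444 mm

81.9444 mm


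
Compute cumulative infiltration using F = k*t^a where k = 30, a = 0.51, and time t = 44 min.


F = k * t^a = 30 * 44^0.51
F = 30 * 6.889074

206.6722 mm
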